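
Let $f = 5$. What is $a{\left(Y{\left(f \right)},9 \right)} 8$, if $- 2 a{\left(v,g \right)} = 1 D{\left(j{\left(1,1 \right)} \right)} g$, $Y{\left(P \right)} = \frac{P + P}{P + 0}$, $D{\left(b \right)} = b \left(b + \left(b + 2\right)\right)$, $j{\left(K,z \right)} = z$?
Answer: $-144$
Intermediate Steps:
$D{\left(b \right)} = b \left(2 + 2 b\right)$ ($D{\left(b \right)} = b \left(b + \left(2 + b\right)\right) = b \left(2 + 2 b\right)$)
$Y{\left(P \right)} = 2$ ($Y{\left(P \right)} = \frac{2 P}{P} = 2$)
$a{\left(v,g \right)} = - 2 g$ ($a{\left(v,g \right)} = - \frac{1 \cdot 2 \cdot 1 \left(1 + 1\right) g}{2} = - \frac{1 \cdot 2 \cdot 1 \cdot 2 g}{2} = - \frac{1 \cdot 4 g}{2} = - \frac{4 g}{2} = - 2 g$)
$a{\left(Y{\left(f \right)},9 \right)} 8 = \left(-2\right) 9 \cdot 8 = \left(-18\right) 8 = -144$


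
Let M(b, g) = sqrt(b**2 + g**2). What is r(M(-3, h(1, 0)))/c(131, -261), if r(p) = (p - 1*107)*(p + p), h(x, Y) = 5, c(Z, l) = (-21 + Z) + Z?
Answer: 68/241 - 214*sqrt(34)/241 ≈ -4.8955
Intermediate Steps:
c(Z, l) = -21 + 2*Z
r(p) = 2*p*(-107 + p) (r(p) = (p - 107)*(2*p) = (-107 + p)*(2*p) = 2*p*(-107 + p))
r(M(-3, h(1, 0)))/c(131, -261) = (2*sqrt((-3)**2 + 5**2)*(-107 + sqrt((-3)**2 + 5**2)))/(-21 + 2*131) = (2*sqrt(9 + 25)*(-107 + sqrt(9 + 25)))/(-21 + 262) = (2*sqrt(34)*(-107 + sqrt(34)))/241 = (2*sqrt(34)*(-107 + sqrt(34)))*(1/241) = 2*sqrt(34)*(-107 + sqrt(34))/241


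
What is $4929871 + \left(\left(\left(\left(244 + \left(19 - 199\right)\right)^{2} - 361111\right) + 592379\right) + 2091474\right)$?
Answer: $7256709$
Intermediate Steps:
$4929871 + \left(\left(\left(\left(244 + \left(19 - 199\right)\right)^{2} - 361111\right) + 592379\right) + 2091474\right) = 4929871 + \left(\left(\left(\left(244 - 180\right)^{2} - 361111\right) + 592379\right) + 2091474\right) = 4929871 + \left(\left(\left(64^{2} - 361111\right) + 592379\right) + 2091474\right) = 4929871 + \left(\left(\left(4096 - 361111\right) + 592379\right) + 2091474\right) = 4929871 + \left(\left(-357015 + 592379\right) + 2091474\right) = 4929871 + \left(235364 + 2091474\right) = 4929871 + 2326838 = 7256709$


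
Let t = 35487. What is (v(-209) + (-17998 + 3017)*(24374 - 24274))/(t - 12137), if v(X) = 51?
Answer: -1498049/23350 ≈ -64.156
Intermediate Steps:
(v(-209) + (-17998 + 3017)*(24374 - 24274))/(t - 12137) = (51 + (-17998 + 3017)*(24374 - 24274))/(35487 - 12137) = (51 - 14981*100)/23350 = (51 - 1498100)*(1/23350) = -1498049*1/23350 = -1498049/23350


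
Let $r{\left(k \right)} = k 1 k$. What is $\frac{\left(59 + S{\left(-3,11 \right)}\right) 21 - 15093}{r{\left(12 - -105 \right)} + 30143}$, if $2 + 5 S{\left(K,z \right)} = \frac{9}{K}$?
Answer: $- \frac{13875}{43832} \approx -0.31655$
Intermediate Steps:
$S{\left(K,z \right)} = - \frac{2}{5} + \frac{9}{5 K}$ ($S{\left(K,z \right)} = - \frac{2}{5} + \frac{9 \frac{1}{K}}{5} = - \frac{2}{5} + \frac{9}{5 K}$)
$r{\left(k \right)} = k^{2}$ ($r{\left(k \right)} = k k = k^{2}$)
$\frac{\left(59 + S{\left(-3,11 \right)}\right) 21 - 15093}{r{\left(12 - -105 \right)} + 30143} = \frac{\left(59 + \frac{9 - -6}{5 \left(-3\right)}\right) 21 - 15093}{\left(12 - -105\right)^{2} + 30143} = \frac{\left(59 + \frac{1}{5} \left(- \frac{1}{3}\right) \left(9 + 6\right)\right) 21 - 15093}{\left(12 + 105\right)^{2} + 30143} = \frac{\left(59 + \frac{1}{5} \left(- \frac{1}{3}\right) 15\right) 21 - 15093}{117^{2} + 30143} = \frac{\left(59 - 1\right) 21 - 15093}{13689 + 30143} = \frac{58 \cdot 21 - 15093}{43832} = \left(1218 - 15093\right) \frac{1}{43832} = \left(-13875\right) \frac{1}{43832} = - \frac{13875}{43832}$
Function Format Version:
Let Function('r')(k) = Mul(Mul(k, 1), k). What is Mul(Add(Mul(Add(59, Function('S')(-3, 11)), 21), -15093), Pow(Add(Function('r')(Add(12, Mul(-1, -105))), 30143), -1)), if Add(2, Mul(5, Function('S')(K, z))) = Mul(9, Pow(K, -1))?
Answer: Rational(-13875, 43832) ≈ -0.31655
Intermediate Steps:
Function('S')(K, z) = Add(Rational(-2, 5), Mul(Rational(9, 5), Pow(K, -1))) (Function('S')(K, z) = Add(Rational(-2, 5), Mul(Rational(1, 5), Mul(9, Pow(K, -1)))) = Add(Rational(-2, 5), Mul(Rational(9, 5), Pow(K, -1))))
Function('r')(k) = Pow(k, 2) (Function('r')(k) = Mul(k, k) = Pow(k, 2))
Mul(Add(Mul(Add(59, Function('S')(-3, 11)), 21), -15093), Pow(Add(Function('r')(Add(12, Mul(-1, -105))), 30143), -1)) = Mul(Add(Mul(Add(59, Mul(Rational(1, 5), Pow(-3, -1), Add(9, Mul(-2, -3)))), 21), -15093), Pow(Add(Pow(Add(12, Mul(-1, -105)), 2), 30143), -1)) = Mul(Add(Mul(Add(59, Mul(Rational(1, 5), Rational(-1, 3), Add(9, 6))), 21), -15093), Pow(Add(Pow(Add(12, 105), 2), 30143), -1)) = Mul(Add(Mul(Add(59, Mul(Rational(1, 5), Rational(-1, 3), 15)), 21), -15093), Pow(Add(Pow(117, 2), 30143), -1)) = Mul(Add(Mul(Add(59, -1), 21), -15093), Pow(Add(13689, 30143), -1)) = Mul(Add(Mul(58, 21), -15093), Pow(43832, -1)) = Mul(Add(1218, -15093), Rational(1, 43832)) = Mul(-13875, Rational(1, 43832)) = Rational(-13875, 43832)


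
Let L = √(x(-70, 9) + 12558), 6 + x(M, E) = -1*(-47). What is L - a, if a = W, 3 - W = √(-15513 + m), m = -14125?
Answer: -3 + √12599 + I*√29638 ≈ 109.25 + 172.16*I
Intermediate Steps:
x(M, E) = 41 (x(M, E) = -6 - 1*(-47) = -6 + 47 = 41)
W = 3 - I*√29638 (W = 3 - √(-15513 - 14125) = 3 - √(-29638) = 3 - I*√29638 ≈ 3.0 - 172.16*I)
a = 3 - I*√29638 ≈ 3.0 - 172.16*I
L = √12599 (L = √(41 + 12558) = √12599 ≈ 112.25)
L - a = √12599 - (3 - I*√29638) = √12599 + (-3 + I*√29638) = -3 + √12599 + I*√29638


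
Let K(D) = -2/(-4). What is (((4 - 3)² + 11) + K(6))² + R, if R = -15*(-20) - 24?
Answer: 1729/4 ≈ 432.25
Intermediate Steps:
R = 276 (R = 300 - 24 = 276)
K(D) = ½ (K(D) = -2*(-¼) = ½)
(((4 - 3)² + 11) + K(6))² + R = (((4 - 3)² + 11) + ½)² + 276 = ((1² + 11) + ½)² + 276 = ((1 + 11) + ½)² + 276 = (12 + ½)² + 276 = (25/2)² + 276 = 625/4 + 276 = 1729/4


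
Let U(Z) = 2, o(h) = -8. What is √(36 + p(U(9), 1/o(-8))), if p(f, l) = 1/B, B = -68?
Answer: √41599/34 ≈ 5.9988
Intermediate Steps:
p(f, l) = -1/68 (p(f, l) = 1/(-68) = -1/68)
√(36 + p(U(9), 1/o(-8))) = √(36 - 1/68) = √(2447/68) = √41599/34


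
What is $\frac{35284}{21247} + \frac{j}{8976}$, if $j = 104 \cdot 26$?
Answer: $\frac{23385067}{11919567} \approx 1.9619$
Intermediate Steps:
$j = 2704$
$\frac{35284}{21247} + \frac{j}{8976} = \frac{35284}{21247} + \frac{2704}{8976} = 35284 \cdot \frac{1}{21247} + 2704 \cdot \frac{1}{8976} = \frac{35284}{21247} + \frac{169}{561} = \frac{23385067}{11919567}$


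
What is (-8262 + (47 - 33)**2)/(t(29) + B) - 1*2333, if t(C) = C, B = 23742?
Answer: -55465809/23771 ≈ -2333.3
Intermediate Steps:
(-8262 + (47 - 33)**2)/(t(29) + B) - 1*2333 = (-8262 + (47 - 33)**2)/(29 + 23742) - 1*2333 = (-8262 + 14**2)/23771 - 2333 = (-8262 + 196)*(1/23771) - 2333 = -8066*1/23771 - 2333 = -8066/23771 - 2333 = -55465809/23771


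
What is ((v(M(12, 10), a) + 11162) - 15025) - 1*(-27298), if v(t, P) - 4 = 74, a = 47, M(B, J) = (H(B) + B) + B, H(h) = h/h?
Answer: 23513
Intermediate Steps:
H(h) = 1
M(B, J) = 1 + 2*B (M(B, J) = (1 + B) + B = 1 + 2*B)
v(t, P) = 78 (v(t, P) = 4 + 74 = 78)
((v(M(12, 10), a) + 11162) - 15025) - 1*(-27298) = ((78 + 11162) - 15025) - 1*(-27298) = (11240 - 15025) + 27298 = -3785 + 27298 = 23513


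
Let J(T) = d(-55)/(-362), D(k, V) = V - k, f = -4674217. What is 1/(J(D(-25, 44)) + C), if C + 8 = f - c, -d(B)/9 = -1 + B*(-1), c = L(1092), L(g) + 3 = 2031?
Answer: -181/846401550 ≈ -2.1385e-7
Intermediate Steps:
L(g) = 2028 (L(g) = -3 + 2031 = 2028)
c = 2028
d(B) = 9 + 9*B (d(B) = -9*(-1 + B*(-1)) = -9*(-1 - B) = 9 + 9*B)
C = -4676253 (C = -8 + (-4674217 - 1*2028) = -8 + (-4674217 - 2028) = -8 - 4676245 = -4676253)
J(T) = 243/181 (J(T) = (9 + 9*(-55))/(-362) = (9 - 495)*(-1/362) = -486*(-1/362) = 243/181)
1/(J(D(-25, 44)) + C) = 1/(243/181 - 4676253) = 1/(-846401550/181) = -181/846401550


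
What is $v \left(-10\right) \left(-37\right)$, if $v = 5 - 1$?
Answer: $1480$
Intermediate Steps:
$v = 4$ ($v = 5 - 1 = 4$)
$v \left(-10\right) \left(-37\right) = 4 \left(-10\right) \left(-37\right) = \left(-40\right) \left(-37\right) = 1480$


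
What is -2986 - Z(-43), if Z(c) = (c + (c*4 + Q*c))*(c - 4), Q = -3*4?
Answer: 11161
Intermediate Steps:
Q = -12
Z(c) = -7*c*(-4 + c) (Z(c) = (c + (c*4 - 12*c))*(c - 4) = (c + (4*c - 12*c))*(-4 + c) = (c - 8*c)*(-4 + c) = (-7*c)*(-4 + c) = -7*c*(-4 + c))
-2986 - Z(-43) = -2986 - 7*(-43)*(4 - 1*(-43)) = -2986 - 7*(-43)*(4 + 43) = -2986 - 7*(-43)*47 = -2986 - 1*(-14147) = -2986 + 14147 = 11161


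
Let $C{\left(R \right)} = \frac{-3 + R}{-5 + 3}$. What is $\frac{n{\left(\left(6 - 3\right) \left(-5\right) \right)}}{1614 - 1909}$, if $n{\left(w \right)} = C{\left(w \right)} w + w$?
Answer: $\frac{30}{59} \approx 0.50847$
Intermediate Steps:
$C{\left(R \right)} = \frac{3}{2} - \frac{R}{2}$ ($C{\left(R \right)} = \frac{-3 + R}{-2} = \left(-3 + R\right) \left(- \frac{1}{2}\right) = \frac{3}{2} - \frac{R}{2}$)
$n{\left(w \right)} = w + w \left(\frac{3}{2} - \frac{w}{2}\right)$ ($n{\left(w \right)} = \left(\frac{3}{2} - \frac{w}{2}\right) w + w = w \left(\frac{3}{2} - \frac{w}{2}\right) + w = w + w \left(\frac{3}{2} - \frac{w}{2}\right)$)
$\frac{n{\left(\left(6 - 3\right) \left(-5\right) \right)}}{1614 - 1909} = \frac{\frac{1}{2} \left(6 - 3\right) \left(-5\right) \left(5 - \left(6 - 3\right) \left(-5\right)\right)}{1614 - 1909} = \frac{\frac{1}{2} \cdot 3 \left(-5\right) \left(5 - 3 \left(-5\right)\right)}{-295} = - \frac{\frac{1}{2} \left(-15\right) \left(5 - -15\right)}{295} = - \frac{\frac{1}{2} \left(-15\right) \left(5 + 15\right)}{295} = - \frac{\frac{1}{2} \left(-15\right) 20}{295} = \left(- \frac{1}{295}\right) \left(-150\right) = \frac{30}{59}$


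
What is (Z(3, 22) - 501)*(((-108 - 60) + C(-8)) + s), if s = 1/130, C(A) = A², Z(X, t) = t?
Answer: 6475601/130 ≈ 49812.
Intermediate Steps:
s = 1/130 ≈ 0.0076923
(Z(3, 22) - 501)*(((-108 - 60) + C(-8)) + s) = (22 - 501)*(((-108 - 60) + (-8)²) + 1/130) = -479*((-168 + 64) + 1/130) = -479*(-104 + 1/130) = -479*(-13519/130) = 6475601/130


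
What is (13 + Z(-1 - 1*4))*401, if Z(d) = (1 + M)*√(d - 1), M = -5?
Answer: 5213 - 1604*I*√6 ≈ 5213.0 - 3929.0*I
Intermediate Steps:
Z(d) = -4*√(-1 + d) (Z(d) = (1 - 5)*√(d - 1) = -4*√(-1 + d))
(13 + Z(-1 - 1*4))*401 = (13 - 4*√(-1 + (-1 - 1*4)))*401 = (13 - 4*√(-1 + (-1 - 4)))*401 = (13 - 4*√(-1 - 5))*401 = (13 - 4*I*√6)*401 = 5213 - 1604*I*√6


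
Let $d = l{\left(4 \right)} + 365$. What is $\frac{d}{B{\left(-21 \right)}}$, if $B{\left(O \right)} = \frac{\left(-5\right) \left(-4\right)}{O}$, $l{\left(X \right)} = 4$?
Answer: $- \frac{7749}{20} \approx -387.45$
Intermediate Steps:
$B{\left(O \right)} = \frac{20}{O}$
$d = 369$ ($d = 4 + 365 = 369$)
$\frac{d}{B{\left(-21 \right)}} = \frac{369}{20 \frac{1}{-21}} = \frac{369}{20 \left(- \frac{1}{21}\right)} = \frac{369}{- \frac{20}{21}} = 369 \left(- \frac{21}{20}\right) = - \frac{7749}{20}$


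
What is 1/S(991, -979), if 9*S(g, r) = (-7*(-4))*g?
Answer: 9/27748 ≈ 0.00032435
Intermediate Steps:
S(g, r) = 28*g/9 (S(g, r) = ((-7*(-4))*g)/9 = (28*g)/9 = 28*g/9)
1/S(991, -979) = 1/((28/9)*991) = 1/(27748/9) = 9/27748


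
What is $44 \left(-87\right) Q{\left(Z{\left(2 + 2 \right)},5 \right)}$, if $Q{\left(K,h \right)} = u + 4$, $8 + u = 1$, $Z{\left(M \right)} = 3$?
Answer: $11484$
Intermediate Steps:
$u = -7$ ($u = -8 + 1 = -7$)
$Q{\left(K,h \right)} = -3$ ($Q{\left(K,h \right)} = -7 + 4 = -3$)
$44 \left(-87\right) Q{\left(Z{\left(2 + 2 \right)},5 \right)} = 44 \left(-87\right) \left(-3\right) = \left(-3828\right) \left(-3\right) = 11484$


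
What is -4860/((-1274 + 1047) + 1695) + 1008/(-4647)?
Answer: -2005347/568483 ≈ -3.5275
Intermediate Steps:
-4860/((-1274 + 1047) + 1695) + 1008/(-4647) = -4860/(-227 + 1695) + 1008*(-1/4647) = -4860/1468 - 336/1549 = -4860*1/1468 - 336/1549 = -1215/367 - 336/1549 = -2005347/568483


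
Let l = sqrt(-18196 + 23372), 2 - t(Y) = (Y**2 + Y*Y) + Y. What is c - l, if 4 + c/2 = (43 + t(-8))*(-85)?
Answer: 12742 - 2*sqrt(1294) ≈ 12670.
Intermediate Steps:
t(Y) = 2 - Y - 2*Y**2 (t(Y) = 2 - ((Y**2 + Y*Y) + Y) = 2 - ((Y**2 + Y**2) + Y) = 2 - (2*Y**2 + Y) = 2 - (Y + 2*Y**2) = 2 + (-Y - 2*Y**2) = 2 - Y - 2*Y**2)
c = 12742 (c = -8 + 2*((43 + (2 - 1*(-8) - 2*(-8)**2))*(-85)) = -8 + 2*((43 + (2 + 8 - 2*64))*(-85)) = -8 + 2*((43 + (2 + 8 - 128))*(-85)) = -8 + 2*((43 - 118)*(-85)) = -8 + 2*(-75*(-85)) = -8 + 2*6375 = -8 + 12750 = 12742)
l = 2*sqrt(1294) (l = sqrt(5176) = 2*sqrt(1294) ≈ 71.944)
c - l = 12742 - 2*sqrt(1294)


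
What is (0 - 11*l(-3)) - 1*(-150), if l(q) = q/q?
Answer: 139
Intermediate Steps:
l(q) = 1
(0 - 11*l(-3)) - 1*(-150) = (0 - 11*1) - 1*(-150) = (0 - 11) + 150 = -11 + 150 = 139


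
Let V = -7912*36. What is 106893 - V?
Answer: 391725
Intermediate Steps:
V = -284832
106893 - V = 106893 - 1*(-284832) = 106893 + 284832 = 391725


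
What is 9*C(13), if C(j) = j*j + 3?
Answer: 1548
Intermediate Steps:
C(j) = 3 + j² (C(j) = j² + 3 = 3 + j²)
9*C(13) = 9*(3 + 13²) = 9*(3 + 169) = 9*172 = 1548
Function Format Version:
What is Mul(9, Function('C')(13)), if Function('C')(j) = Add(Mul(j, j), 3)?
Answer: 1548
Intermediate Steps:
Function('C')(j) = Add(3, Pow(j, 2)) (Function('C')(j) = Add(Pow(j, 2), 3) = Add(3, Pow(j, 2)))
Mul(9, Function('C')(13)) = Mul(9, Add(3, Pow(13, 2))) = Mul(9, Add(3, 169)) = Mul(9, 172) = 1548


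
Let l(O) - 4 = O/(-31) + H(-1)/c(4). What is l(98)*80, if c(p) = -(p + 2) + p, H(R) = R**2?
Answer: 840/31 ≈ 27.097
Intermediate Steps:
c(p) = -2 (c(p) = -(2 + p) + p = (-2 - p) + p = -2)
l(O) = 7/2 - O/31 (l(O) = 4 + (O/(-31) + (-1)**2/(-2)) = 4 + (O*(-1/31) + 1*(-1/2)) = 4 + (-O/31 - 1/2) = 4 + (-1/2 - O/31) = 7/2 - O/31)
l(98)*80 = (7/2 - 1/31*98)*80 = (7/2 - 98/31)*80 = (21/62)*80 = 840/31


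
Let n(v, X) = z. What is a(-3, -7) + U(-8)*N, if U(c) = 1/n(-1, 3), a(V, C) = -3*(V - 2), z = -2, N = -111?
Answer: 141/2 ≈ 70.500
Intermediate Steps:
n(v, X) = -2
a(V, C) = 6 - 3*V (a(V, C) = -3*(-2 + V) = 6 - 3*V)
U(c) = -1/2 (U(c) = 1/(-2) = -1/2)
a(-3, -7) + U(-8)*N = (6 - 3*(-3)) - 1/2*(-111) = (6 + 9) + 111/2 = 15 + 111/2 = 141/2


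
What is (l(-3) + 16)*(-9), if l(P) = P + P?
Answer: -90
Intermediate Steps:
l(P) = 2*P
(l(-3) + 16)*(-9) = (2*(-3) + 16)*(-9) = (-6 + 16)*(-9) = 10*(-9) = -90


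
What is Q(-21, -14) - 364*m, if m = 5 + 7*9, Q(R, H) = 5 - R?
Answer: -24726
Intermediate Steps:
m = 68 (m = 5 + 63 = 68)
Q(-21, -14) - 364*m = (5 - 1*(-21)) - 364*68 = (5 + 21) - 24752 = 26 - 24752 = -24726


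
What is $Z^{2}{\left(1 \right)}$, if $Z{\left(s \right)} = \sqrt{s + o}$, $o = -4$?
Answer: $-3$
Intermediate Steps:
$Z{\left(s \right)} = \sqrt{-4 + s}$ ($Z{\left(s \right)} = \sqrt{s - 4} = \sqrt{-4 + s}$)
$Z^{2}{\left(1 \right)} = \left(\sqrt{-4 + 1}\right)^{2} = \left(\sqrt{-3}\right)^{2} = \left(i \sqrt{3}\right)^{2} = -3$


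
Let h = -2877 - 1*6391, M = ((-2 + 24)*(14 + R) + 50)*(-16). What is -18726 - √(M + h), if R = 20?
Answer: -18726 - 2*I*√5509 ≈ -18726.0 - 148.45*I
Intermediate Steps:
M = -12768 (M = ((-2 + 24)*(14 + 20) + 50)*(-16) = (22*34 + 50)*(-16) = (748 + 50)*(-16) = 798*(-16) = -12768)
h = -9268 (h = -2877 - 6391 = -9268)
-18726 - √(M + h) = -18726 - √(-12768 - 9268) = -18726 - √(-22036) = -18726 - 2*I*√5509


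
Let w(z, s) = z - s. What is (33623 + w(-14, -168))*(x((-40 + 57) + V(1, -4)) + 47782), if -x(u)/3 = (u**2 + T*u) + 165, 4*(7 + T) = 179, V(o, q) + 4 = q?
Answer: 6218311923/4 ≈ 1.5546e+9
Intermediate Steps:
V(o, q) = -4 + q
T = 151/4 (T = -7 + (1/4)*179 = -7 + 179/4 = 151/4 ≈ 37.750)
x(u) = -495 - 3*u**2 - 453*u/4 (x(u) = -3*((u**2 + 151*u/4) + 165) = -3*(165 + u**2 + 151*u/4) = -495 - 3*u**2 - 453*u/4)
(33623 + w(-14, -168))*(x((-40 + 57) + V(1, -4)) + 47782) = (33623 + (-14 - 1*(-168)))*((-495 - 3*((-40 + 57) + (-4 - 4))**2 - 453*((-40 + 57) + (-4 - 4))/4) + 47782) = (33623 + (-14 + 168))*((-495 - 3*(17 - 8)**2 - 453*(17 - 8)/4) + 47782) = (33623 + 154)*((-495 - 3*9**2 - 453/4*9) + 47782) = 33777*((-495 - 3*81 - 4077/4) + 47782) = 33777*((-495 - 243 - 4077/4) + 47782) = 33777*(-7029/4 + 47782) = 33777*(184099/4) = 6218311923/4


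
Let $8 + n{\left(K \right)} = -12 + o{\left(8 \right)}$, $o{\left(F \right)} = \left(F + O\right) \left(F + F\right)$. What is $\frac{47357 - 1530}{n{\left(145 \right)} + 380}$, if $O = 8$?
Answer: $\frac{45827}{616} \approx 74.395$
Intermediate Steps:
$o{\left(F \right)} = 2 F \left(8 + F\right)$ ($o{\left(F \right)} = \left(F + 8\right) \left(F + F\right) = \left(8 + F\right) 2 F = 2 F \left(8 + F\right)$)
$n{\left(K \right)} = 236$ ($n{\left(K \right)} = -8 - \left(12 - 16 \left(8 + 8\right)\right) = -8 - \left(12 - 256\right) = -8 + \left(-12 + 256\right) = -8 + 244 = 236$)
$\frac{47357 - 1530}{n{\left(145 \right)} + 380} = \frac{47357 - 1530}{236 + 380} = \frac{45827}{616}$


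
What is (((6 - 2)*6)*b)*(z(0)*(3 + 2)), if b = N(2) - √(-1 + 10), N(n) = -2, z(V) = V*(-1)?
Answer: 0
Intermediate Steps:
z(V) = -V
b = -5 (b = -2 - √(-1 + 10) = -2 - √9 = -2 - 1*3 = -2 - 3 = -5)
(((6 - 2)*6)*b)*(z(0)*(3 + 2)) = (((6 - 2)*6)*(-5))*((-1*0)*(3 + 2)) = ((4*6)*(-5))*(0*5) = (24*(-5))*0 = -120*0 = 0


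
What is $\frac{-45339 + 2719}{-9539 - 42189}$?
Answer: $\frac{10655}{12932} \approx 0.82393$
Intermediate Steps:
$\frac{-45339 + 2719}{-9539 - 42189} = - \frac{42620}{-51728} = \left(-42620\right) \left(- \frac{1}{51728}\right) = \frac{10655}{12932}$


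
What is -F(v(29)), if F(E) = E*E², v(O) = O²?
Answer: -594823321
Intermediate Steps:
F(E) = E³
-F(v(29)) = -(29²)³ = -1*841³ = -1*594823321 = -594823321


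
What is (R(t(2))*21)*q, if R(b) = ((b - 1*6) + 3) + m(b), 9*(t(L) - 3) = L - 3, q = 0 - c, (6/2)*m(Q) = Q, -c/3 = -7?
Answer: -1127/3 ≈ -375.67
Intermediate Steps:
c = 21 (c = -3*(-7) = 21)
m(Q) = Q/3
q = -21 (q = 0 - 1*21 = 0 - 21 = -21)
t(L) = 8/3 + L/9 (t(L) = 3 + (L - 3)/9 = 3 + (-3 + L)/9 = 3 + (-⅓ + L/9) = 8/3 + L/9)
R(b) = -3 + 4*b/3 (R(b) = ((b - 1*6) + 3) + b/3 = ((b - 6) + 3) + b/3 = ((-6 + b) + 3) + b/3 = (-3 + b) + b/3 = -3 + 4*b/3)
(R(t(2))*21)*q = ((-3 + 4*(8/3 + (⅑)*2)/3)*21)*(-21) = ((-3 + 4*(8/3 + 2/9)/3)*21)*(-21) = ((-3 + (4/3)*(26/9))*21)*(-21) = ((-3 + 104/27)*21)*(-21) = ((23/27)*21)*(-21) = (161/9)*(-21) = -1127/3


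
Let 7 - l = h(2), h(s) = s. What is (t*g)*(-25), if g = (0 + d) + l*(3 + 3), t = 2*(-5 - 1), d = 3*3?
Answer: 11700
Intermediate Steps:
l = 5 (l = 7 - 1*2 = 7 - 2 = 5)
d = 9
t = -12 (t = 2*(-6) = -12)
g = 39 (g = (0 + 9) + 5*(3 + 3) = 9 + 5*6 = 9 + 30 = 39)
(t*g)*(-25) = -12*39*(-25) = -468*(-25) = 11700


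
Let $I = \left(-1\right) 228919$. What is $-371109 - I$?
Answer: $-142190$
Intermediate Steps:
$I = -228919$
$-371109 - I = -371109 - -228919 = -371109 + 228919 = -142190$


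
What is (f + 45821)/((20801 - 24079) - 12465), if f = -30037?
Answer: -15784/15743 ≈ -1.0026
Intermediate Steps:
(f + 45821)/((20801 - 24079) - 12465) = (-30037 + 45821)/((20801 - 24079) - 12465) = 15784/(-3278 - 12465) = 15784/(-15743) = 15784*(-1/15743) = -15784/15743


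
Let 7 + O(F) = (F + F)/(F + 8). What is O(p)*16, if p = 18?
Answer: -1168/13 ≈ -89.846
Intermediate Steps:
O(F) = -7 + 2*F/(8 + F) (O(F) = -7 + (F + F)/(F + 8) = -7 + (2*F)/(8 + F) = -7 + 2*F/(8 + F))
O(p)*16 = ((-56 - 5*18)/(8 + 18))*16 = ((-56 - 90)/26)*16 = ((1/26)*(-146))*16 = -73/13*16 = -1168/13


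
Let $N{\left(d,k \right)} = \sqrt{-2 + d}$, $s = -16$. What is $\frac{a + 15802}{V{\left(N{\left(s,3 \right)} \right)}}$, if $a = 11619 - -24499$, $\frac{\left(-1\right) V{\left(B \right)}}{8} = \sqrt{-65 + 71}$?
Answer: $- \frac{3245 \sqrt{6}}{3} \approx -2649.5$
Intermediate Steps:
$V{\left(B \right)} = - 8 \sqrt{6}$ ($V{\left(B \right)} = - 8 \sqrt{-65 + 71} = - 8 \sqrt{6}$)
$a = 36118$ ($a = 11619 + 24499 = 36118$)
$\frac{a + 15802}{V{\left(N{\left(s,3 \right)} \right)}} = \frac{36118 + 15802}{\left(-8\right) \sqrt{6}} = 51920 \left(- \frac{\sqrt{6}}{48}\right) = - \frac{3245 \sqrt{6}}{3}$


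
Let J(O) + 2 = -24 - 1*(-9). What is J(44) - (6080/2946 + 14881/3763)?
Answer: -127588516/5542899 ≈ -23.018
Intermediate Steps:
J(O) = -17 (J(O) = -2 + (-24 - 1*(-9)) = -2 + (-24 + 9) = -2 - 15 = -17)
J(44) - (6080/2946 + 14881/3763) = -17 - (6080/2946 + 14881/3763) = -17 - (6080*(1/2946) + 14881*(1/3763)) = -17 - (3040/1473 + 14881/3763) = -17 - 1*33359233/5542899 = -17 - 33359233/5542899 = -127588516/5542899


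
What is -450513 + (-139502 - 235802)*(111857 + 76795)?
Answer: -70802300721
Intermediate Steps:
-450513 + (-139502 - 235802)*(111857 + 76795) = -450513 - 375304*188652 = -450513 - 70801850208 = -70802300721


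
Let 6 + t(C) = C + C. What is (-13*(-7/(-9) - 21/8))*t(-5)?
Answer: -3458/9 ≈ -384.22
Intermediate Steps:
t(C) = -6 + 2*C (t(C) = -6 + (C + C) = -6 + 2*C)
(-13*(-7/(-9) - 21/8))*t(-5) = (-13*(-7/(-9) - 21/8))*(-6 + 2*(-5)) = (-13*(-7*(-1/9) - 21*1/8))*(-6 - 10) = -13*(7/9 - 21/8)*(-16) = -13*(-133/72)*(-16) = (1729/72)*(-16) = -3458/9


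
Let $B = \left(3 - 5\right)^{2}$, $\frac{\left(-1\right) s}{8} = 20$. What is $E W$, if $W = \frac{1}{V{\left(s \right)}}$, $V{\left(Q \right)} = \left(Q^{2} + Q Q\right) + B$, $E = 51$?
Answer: $\frac{1}{1004} \approx 0.00099602$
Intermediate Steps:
$s = -160$ ($s = \left(-8\right) 20 = -160$)
$B = 4$ ($B = \left(-2\right)^{2} = 4$)
$V{\left(Q \right)} = 4 + 2 Q^{2}$ ($V{\left(Q \right)} = \left(Q^{2} + Q Q\right) + 4 = \left(Q^{2} + Q^{2}\right) + 4 = 2 Q^{2} + 4 = 4 + 2 Q^{2}$)
$W = \frac{1}{51204}$ ($W = \frac{1}{4 + 2 \left(-160\right)^{2}} = \frac{1}{4 + 2 \cdot 25600} = \frac{1}{4 + 51200} = \frac{1}{51204} \approx 1.953 \cdot 10^{-5}$)
$E W = 51 \cdot \frac{1}{51204} = \frac{1}{1004}$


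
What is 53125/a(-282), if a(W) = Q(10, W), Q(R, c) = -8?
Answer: -53125/8 ≈ -6640.6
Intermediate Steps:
a(W) = -8
53125/a(-282) = 53125/(-8) = 53125*(-1/8) = -53125/8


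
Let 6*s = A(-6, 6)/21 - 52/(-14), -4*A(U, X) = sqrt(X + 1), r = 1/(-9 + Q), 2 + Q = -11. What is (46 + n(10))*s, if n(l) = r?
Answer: 4381/154 - 337*sqrt(7)/3696 ≈ 28.207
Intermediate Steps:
Q = -13 (Q = -2 - 11 = -13)
r = -1/22 (r = 1/(-9 - 13) = 1/(-22) = -1/22 ≈ -0.045455)
A(U, X) = -sqrt(1 + X)/4 (A(U, X) = -sqrt(X + 1)/4 = -sqrt(1 + X)/4)
n(l) = -1/22
s = 13/21 - sqrt(7)/504 (s = (-sqrt(1 + 6)/4/21 - 52/(-14))/6 = (-sqrt(7)/4*(1/21) - 52*(-1/14))/6 = (-sqrt(7)/84 + 26/7)/6 = (26/7 - sqrt(7)/84)/6 = 13/21 - sqrt(7)/504 ≈ 0.61380)
(46 + n(10))*s = (46 - 1/22)*(13/21 - sqrt(7)/504) = 1011*(13/21 - sqrt(7)/504)/22 = 4381/154 - 337*sqrt(7)/3696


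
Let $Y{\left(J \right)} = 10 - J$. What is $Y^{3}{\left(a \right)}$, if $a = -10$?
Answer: $8000$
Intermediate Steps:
$Y^{3}{\left(a \right)} = \left(10 - -10\right)^{3} = \left(10 + 10\right)^{3} = 20^{3} = 8000$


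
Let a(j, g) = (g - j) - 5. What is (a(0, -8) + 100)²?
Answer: 7569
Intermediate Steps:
a(j, g) = -5 + g - j
(a(0, -8) + 100)² = ((-5 - 8 - 1*0) + 100)² = ((-5 - 8 + 0) + 100)² = (-13 + 100)² = 87² = 7569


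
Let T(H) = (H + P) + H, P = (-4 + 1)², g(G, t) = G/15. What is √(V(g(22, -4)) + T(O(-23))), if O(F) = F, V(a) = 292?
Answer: √255 ≈ 15.969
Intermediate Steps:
g(G, t) = G/15 (g(G, t) = G*(1/15) = G/15)
P = 9 (P = (-3)² = 9)
T(H) = 9 + 2*H (T(H) = (H + 9) + H = (9 + H) + H = 9 + 2*H)
√(V(g(22, -4)) + T(O(-23))) = √(292 + (9 + 2*(-23))) = √(292 + (9 - 46)) = √(292 - 37) = √255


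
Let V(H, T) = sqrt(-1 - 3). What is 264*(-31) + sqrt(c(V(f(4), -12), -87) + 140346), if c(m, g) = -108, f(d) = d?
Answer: -8184 + 21*sqrt(318) ≈ -7809.5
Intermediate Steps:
V(H, T) = 2*I (V(H, T) = sqrt(-4) = 2*I)
264*(-31) + sqrt(c(V(f(4), -12), -87) + 140346) = 264*(-31) + sqrt(-108 + 140346) = -8184 + sqrt(140238) = -8184 + 21*sqrt(318)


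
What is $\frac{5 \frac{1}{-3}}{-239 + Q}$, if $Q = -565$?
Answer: $\frac{5}{2412} \approx 0.002073$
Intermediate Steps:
$\frac{5 \frac{1}{-3}}{-239 + Q} = \frac{5 \frac{1}{-3}}{-239 - 565} = \frac{5 \left(- \frac{1}{3}\right)}{-804} = \left(- \frac{5}{3}\right) \left(- \frac{1}{804}\right) = \frac{5}{2412}$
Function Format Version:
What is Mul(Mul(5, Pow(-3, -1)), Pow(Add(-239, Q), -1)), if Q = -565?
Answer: Rational(5, 2412) ≈ 0.0020730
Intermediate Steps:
Mul(Mul(5, Pow(-3, -1)), Pow(Add(-239, Q), -1)) = Mul(Mul(5, Pow(-3, -1)), Pow(Add(-239, -565), -1)) = Mul(Mul(5, Rational(-1, 3)), Pow(-804, -1)) = Mul(Rational(-5, 3), Rational(-1, 804)) = Rational(5, 2412)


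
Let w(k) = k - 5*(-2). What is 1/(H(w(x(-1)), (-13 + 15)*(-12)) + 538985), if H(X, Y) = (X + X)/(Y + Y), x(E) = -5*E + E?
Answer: 12/6467813 ≈ 1.8553e-6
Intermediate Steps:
x(E) = -4*E
w(k) = 10 + k (w(k) = k + 10 = 10 + k)
H(X, Y) = X/Y (H(X, Y) = (2*X)/((2*Y)) = (2*X)*(1/(2*Y)) = X/Y)
1/(H(w(x(-1)), (-13 + 15)*(-12)) + 538985) = 1/((10 - 4*(-1))/(((-13 + 15)*(-12))) + 538985) = 1/((10 + 4)/((2*(-12))) + 538985) = 1/(14/(-24) + 538985) = 1/(14*(-1/24) + 538985) = 1/(-7/12 + 538985) = 1/(6467813/12) = 12/6467813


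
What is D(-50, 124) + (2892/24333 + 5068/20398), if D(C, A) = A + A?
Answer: 2935137026/11817727 ≈ 248.37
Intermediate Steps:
D(C, A) = 2*A
D(-50, 124) + (2892/24333 + 5068/20398) = 2*124 + (2892/24333 + 5068/20398) = 248 + (2892*(1/24333) + 5068*(1/20398)) = 248 + (964/8111 + 362/1457) = 248 + 4340730/11817727 = 2935137026/11817727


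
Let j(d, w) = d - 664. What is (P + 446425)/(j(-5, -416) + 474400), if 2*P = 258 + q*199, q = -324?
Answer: 414316/473731 ≈ 0.87458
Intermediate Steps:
j(d, w) = -664 + d
P = -32109 (P = (258 - 324*199)/2 = (258 - 64476)/2 = (½)*(-64218) = -32109)
(P + 446425)/(j(-5, -416) + 474400) = (-32109 + 446425)/((-664 - 5) + 474400) = 414316/(-669 + 474400) = 414316/473731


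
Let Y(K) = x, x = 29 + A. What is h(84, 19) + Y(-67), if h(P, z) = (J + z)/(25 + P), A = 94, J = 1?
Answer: 13427/109 ≈ 123.18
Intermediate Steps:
h(P, z) = (1 + z)/(25 + P)
x = 123 (x = 29 + 94 = 123)
Y(K) = 123
h(84, 19) + Y(-67) = (1 + 19)/(25 + 84) + 123 = 20/109 + 123 = 13427/109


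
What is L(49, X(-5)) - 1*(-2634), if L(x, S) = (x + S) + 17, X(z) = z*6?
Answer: 2670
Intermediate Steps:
X(z) = 6*z
L(x, S) = 17 + S + x (L(x, S) = (S + x) + 17 = 17 + S + x)
L(49, X(-5)) - 1*(-2634) = (17 + 6*(-5) + 49) - 1*(-2634) = (17 - 30 + 49) + 2634 = 36 + 2634 = 2670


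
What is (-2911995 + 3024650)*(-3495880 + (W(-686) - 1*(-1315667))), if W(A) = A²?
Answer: -192596903135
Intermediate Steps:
(-2911995 + 3024650)*(-3495880 + (W(-686) - 1*(-1315667))) = (-2911995 + 3024650)*(-3495880 + ((-686)² - 1*(-1315667))) = 112655*(-3495880 + (470596 + 1315667)) = 112655*(-3495880 + 1786263) = 112655*(-1709617) = -192596903135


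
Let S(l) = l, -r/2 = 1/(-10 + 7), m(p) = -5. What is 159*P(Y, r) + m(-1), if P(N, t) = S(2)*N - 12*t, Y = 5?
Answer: 313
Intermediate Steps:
r = ⅔ (r = -2/(-10 + 7) = -2/(-3) = -2*(-⅓) = ⅔ ≈ 0.66667)
P(N, t) = -12*t + 2*N (P(N, t) = 2*N - 12*t = -12*t + 2*N)
159*P(Y, r) + m(-1) = 159*(-12*⅔ + 2*5) - 5 = 159*(-8 + 10) - 5 = 159*2 - 5 = 318 - 5 = 313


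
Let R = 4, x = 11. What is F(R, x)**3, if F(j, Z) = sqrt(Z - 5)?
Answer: 6*sqrt(6) ≈ 14.697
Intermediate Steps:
F(j, Z) = sqrt(-5 + Z)
F(R, x)**3 = (sqrt(-5 + 11))**3 = (sqrt(6))**3 = 6*sqrt(6)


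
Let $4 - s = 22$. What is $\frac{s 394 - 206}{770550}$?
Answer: $- \frac{3649}{385275} \approx -0.0094712$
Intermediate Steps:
$s = -18$ ($s = 4 - 22 = -18$)
$\frac{s 394 - 206}{770550} = \frac{\left(-18\right) 394 - 206}{770550} = \left(-7092 - 206\right) \frac{1}{770550} = \left(-7298\right) \frac{1}{770550} = - \frac{3649}{385275}$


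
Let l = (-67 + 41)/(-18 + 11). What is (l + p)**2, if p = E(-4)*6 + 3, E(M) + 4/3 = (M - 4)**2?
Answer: 7177041/49 ≈ 1.4647e+5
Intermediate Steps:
E(M) = -4/3 + (-4 + M)**2 (E(M) = -4/3 + (M - 4)**2 = -4/3 + (-4 + M)**2)
l = 26/7 (l = -26/(-7) = -26*(-1/7) = 26/7 ≈ 3.7143)
p = 379 (p = (-4/3 + (-4 - 4)**2)*6 + 3 = (-4/3 + (-8)**2)*6 + 3 = (-4/3 + 64)*6 + 3 = (188/3)*6 + 3 = 376 + 3 = 379)
(l + p)**2 = (26/7 + 379)**2 = (2679/7)**2 = 7177041/49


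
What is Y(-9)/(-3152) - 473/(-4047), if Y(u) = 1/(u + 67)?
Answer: 86467921/739856352 ≈ 0.11687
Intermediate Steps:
Y(u) = 1/(67 + u)
Y(-9)/(-3152) - 473/(-4047) = 1/((67 - 9)*(-3152)) - 473/(-4047) = -1/3152/58 - 473*(-1/4047) = (1/58)*(-1/3152) + 473/4047 = -1/182816 + 473/4047 = 86467921/739856352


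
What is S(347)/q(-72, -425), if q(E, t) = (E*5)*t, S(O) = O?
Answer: 347/153000 ≈ 0.0022680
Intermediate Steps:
q(E, t) = 5*E*t (q(E, t) = (5*E)*t = 5*E*t)
S(347)/q(-72, -425) = 347/((5*(-72)*(-425))) = 347/153000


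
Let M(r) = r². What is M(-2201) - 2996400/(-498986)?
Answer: 1208645636893/249493 ≈ 4.8444e+6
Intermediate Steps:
M(-2201) - 2996400/(-498986) = (-2201)² - 2996400/(-498986) = 4844401 - 2996400*(-1)/498986 = 4844401 - 1*(-1498200/249493) = 4844401 + 1498200/249493 = 1208645636893/249493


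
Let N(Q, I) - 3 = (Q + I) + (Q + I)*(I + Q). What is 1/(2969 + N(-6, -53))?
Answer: 1/6394 ≈ 0.00015640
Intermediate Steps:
N(Q, I) = 3 + I + Q + (I + Q)² (N(Q, I) = 3 + ((Q + I) + (Q + I)*(I + Q)) = 3 + ((I + Q) + (I + Q)*(I + Q)) = 3 + ((I + Q) + (I + Q)²) = 3 + (I + Q + (I + Q)²) = 3 + I + Q + (I + Q)²)
1/(2969 + N(-6, -53)) = 1/(2969 + (3 - 53 - 6 + (-53 - 6)²)) = 1/(2969 + (3 - 53 - 6 + (-59)²)) = 1/(2969 + (3 - 53 - 6 + 3481)) = 1/(2969 + 3425) = 1/6394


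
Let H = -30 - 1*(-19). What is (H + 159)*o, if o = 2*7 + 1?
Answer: 2220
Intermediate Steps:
H = -11 (H = -30 + 19 = -11)
o = 15 (o = 14 + 1 = 15)
(H + 159)*o = (-11 + 159)*15 = 148*15 = 2220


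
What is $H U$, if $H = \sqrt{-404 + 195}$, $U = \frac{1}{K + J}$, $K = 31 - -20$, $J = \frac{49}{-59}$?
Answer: $\frac{59 i \sqrt{209}}{2960} \approx 0.28816 i$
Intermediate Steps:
$J = - \frac{49}{59}$ ($J = 49 \left(- \frac{1}{59}\right) = - \frac{49}{59} \approx -0.83051$)
$K = 51$ ($K = 31 + 20 = 51$)
$U = \frac{59}{2960}$ ($U = \frac{1}{51 - \frac{49}{59}} = \frac{1}{\frac{2960}{59}} = \frac{59}{2960} \approx 0.019932$)
$H = i \sqrt{209}$ ($H = \sqrt{-209} = i \sqrt{209} \approx 14.457 i$)
$H U = i \sqrt{209} \cdot \frac{59}{2960} = \frac{59 i \sqrt{209}}{2960}$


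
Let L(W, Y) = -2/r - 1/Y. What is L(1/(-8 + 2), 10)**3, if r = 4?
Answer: -27/125 ≈ -0.21600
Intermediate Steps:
L(W, Y) = -1/2 - 1/Y (L(W, Y) = -2/4 - 1/Y = -2*1/4 - 1/Y = -1/2 - 1/Y)
L(1/(-8 + 2), 10)**3 = ((1/2)*(-2 - 1*10)/10)**3 = ((1/2)*(1/10)*(-2 - 10))**3 = ((1/2)*(1/10)*(-12))**3 = (-3/5)**3 = -27/125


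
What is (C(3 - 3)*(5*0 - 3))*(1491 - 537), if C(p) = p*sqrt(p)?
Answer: 0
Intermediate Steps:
C(p) = p**(3/2)
(C(3 - 3)*(5*0 - 3))*(1491 - 537) = ((3 - 3)**(3/2)*(5*0 - 3))*(1491 - 537) = (0**(3/2)*(0 - 3))*954 = (0*(-3))*954 = 0*954 = 0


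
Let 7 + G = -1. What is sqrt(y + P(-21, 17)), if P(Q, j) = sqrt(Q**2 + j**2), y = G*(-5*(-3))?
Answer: sqrt(-120 + sqrt(730)) ≈ 9.6427*I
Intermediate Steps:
G = -8 (G = -7 - 1 = -8)
y = -120 (y = -(-40)*(-3) = -8*15 = -120)
sqrt(y + P(-21, 17)) = sqrt(-120 + sqrt((-21)**2 + 17**2)) = sqrt(-120 + sqrt(441 + 289)) = sqrt(-120 + sqrt(730))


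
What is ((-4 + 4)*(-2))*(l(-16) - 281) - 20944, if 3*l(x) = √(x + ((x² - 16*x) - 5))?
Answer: -20944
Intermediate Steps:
l(x) = √(-5 + x² - 15*x)/3 (l(x) = √(x + ((x² - 16*x) - 5))/3 = √(x + (-5 + x² - 16*x))/3 = √(-5 + x² - 15*x)/3)
((-4 + 4)*(-2))*(l(-16) - 281) - 20944 = ((-4 + 4)*(-2))*(√(-5 + (-16)² - 15*(-16))/3 - 281) - 20944 = (0*(-2))*(√(-5 + 256 + 240)/3 - 281) - 20944 = 0*(√491/3 - 281) - 20944 = 0*(-281 + √491/3) - 20944 = 0 - 20944 = -20944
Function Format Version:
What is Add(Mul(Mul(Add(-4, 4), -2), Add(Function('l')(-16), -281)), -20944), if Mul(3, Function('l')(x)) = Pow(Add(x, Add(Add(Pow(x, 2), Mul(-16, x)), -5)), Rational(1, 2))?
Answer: -20944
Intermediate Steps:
Function('l')(x) = Mul(Rational(1, 3), Pow(Add(-5, Pow(x, 2), Mul(-15, x)), Rational(1, 2))) (Function('l')(x) = Mul(Rational(1, 3), Pow(Add(x, Add(Add(Pow(x, 2), Mul(-16, x)), -5)), Rational(1, 2))) = Mul(Rational(1, 3), Pow(Add(x, Add(-5, Pow(x, 2), Mul(-16, x))), Rational(1, 2))) = Mul(Rational(1, 3), Pow(Add(-5, Pow(x, 2), Mul(-15, x)), Rational(1, 2))))
Add(Mul(Mul(Add(-4, 4), -2), Add(Function('l')(-16), -281)), -20944) = Add(Mul(Mul(Add(-4, 4), -2), Add(Mul(Rational(1, 3), Pow(Add(-5, Pow(-16, 2), Mul(-15, -16)), Rational(1, 2))), -281)), -20944) = Add(Mul(Mul(0, -2), Add(Mul(Rational(1, 3), Pow(Add(-5, 256, 240), Rational(1, 2))), -281)), -20944) = Add(Mul(0, Add(Mul(Rational(1, 3), Pow(491, Rational(1, 2))), -281)), -20944) = Add(Mul(0, Add(-281, Mul(Rational(1, 3), Pow(491, Rational(1, 2))))), -20944) = Add(0, -20944) = -20944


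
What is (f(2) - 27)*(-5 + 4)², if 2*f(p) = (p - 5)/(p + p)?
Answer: -219/8 ≈ -27.375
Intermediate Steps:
f(p) = (-5 + p)/(4*p) (f(p) = ((p - 5)/(p + p))/2 = ((-5 + p)/((2*p)))/2 = ((-5 + p)*(1/(2*p)))/2 = ((-5 + p)/(2*p))/2 = (-5 + p)/(4*p))
(f(2) - 27)*(-5 + 4)² = ((¼)*(-5 + 2)/2 - 27)*(-5 + 4)² = ((¼)*(½)*(-3) - 27)*(-1)² = (-3/8 - 27)*1 = -219/8*1 = -219/8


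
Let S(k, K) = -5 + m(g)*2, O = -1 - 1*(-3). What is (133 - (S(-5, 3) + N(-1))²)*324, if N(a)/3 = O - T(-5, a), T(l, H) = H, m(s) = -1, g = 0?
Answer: 41796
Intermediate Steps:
O = 2 (O = -1 + 3 = 2)
N(a) = 6 - 3*a (N(a) = 3*(2 - a) = 6 - 3*a)
S(k, K) = -7 (S(k, K) = -5 - 1*2 = -5 - 2 = -7)
(133 - (S(-5, 3) + N(-1))²)*324 = (133 - (-7 + (6 - 3*(-1)))²)*324 = (133 - (-7 + (6 + 3))²)*324 = (133 - (-7 + 9)²)*324 = (133 - 1*2²)*324 = (133 - 1*4)*324 = (133 - 4)*324 = 129*324 = 41796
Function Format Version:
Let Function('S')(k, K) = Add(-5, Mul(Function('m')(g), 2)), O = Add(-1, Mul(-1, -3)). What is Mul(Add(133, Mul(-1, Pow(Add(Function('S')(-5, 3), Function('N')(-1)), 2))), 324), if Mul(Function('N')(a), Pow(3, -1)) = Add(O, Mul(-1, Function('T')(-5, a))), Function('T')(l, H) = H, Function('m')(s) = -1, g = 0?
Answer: 41796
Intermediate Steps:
O = 2 (O = Add(-1, 3) = 2)
Function('N')(a) = Add(6, Mul(-3, a)) (Function('N')(a) = Mul(3, Add(2, Mul(-1, a))) = Add(6, Mul(-3, a)))
Function('S')(k, K) = -7 (Function('S')(k, K) = Add(-5, Mul(-1, 2)) = Add(-5, -2) = -7)
Mul(Add(133, Mul(-1, Pow(Add(Function('S')(-5, 3), Function('N')(-1)), 2))), 324) = Mul(Add(133, Mul(-1, Pow(Add(-7, Add(6, Mul(-3, -1))), 2))), 324) = Mul(Add(133, Mul(-1, Pow(Add(-7, Add(6, 3)), 2))), 324) = Mul(Add(133, Mul(-1, Pow(Add(-7, 9), 2))), 324) = Mul(Add(133, Mul(-1, Pow(2, 2))), 324) = Mul(Add(133, Mul(-1, 4)), 324) = Mul(Add(133, -4), 324) = Mul(129, 324) = 41796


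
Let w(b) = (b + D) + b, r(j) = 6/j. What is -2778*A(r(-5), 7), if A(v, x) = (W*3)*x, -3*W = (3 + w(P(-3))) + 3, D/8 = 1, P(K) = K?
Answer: 155568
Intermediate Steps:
D = 8 (D = 8*1 = 8)
w(b) = 8 + 2*b (w(b) = (b + 8) + b = (8 + b) + b = 8 + 2*b)
W = -8/3 (W = -((3 + (8 + 2*(-3))) + 3)/3 = -((3 + (8 - 6)) + 3)/3 = -((3 + 2) + 3)/3 = -(5 + 3)/3 = -⅓*8 = -8/3 ≈ -2.6667)
A(v, x) = -8*x (A(v, x) = (-8/3*3)*x = -8*x)
-2778*A(r(-5), 7) = -(-22224)*7 = -2778*(-56) = 155568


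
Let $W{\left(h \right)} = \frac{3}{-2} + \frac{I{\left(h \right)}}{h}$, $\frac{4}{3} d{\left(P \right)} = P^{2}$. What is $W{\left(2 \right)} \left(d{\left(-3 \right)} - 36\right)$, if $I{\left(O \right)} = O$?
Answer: $\frac{117}{8} \approx 14.625$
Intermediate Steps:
$d{\left(P \right)} = \frac{3 P^{2}}{4}$
$W{\left(h \right)} = - \frac{1}{2}$ ($W{\left(h \right)} = \frac{3}{-2} + \frac{h}{h} = 3 \left(- \frac{1}{2}\right) + 1 = - \frac{3}{2} + 1 = - \frac{1}{2}$)
$W{\left(2 \right)} \left(d{\left(-3 \right)} - 36\right) = - \frac{\frac{3 \left(-3\right)^{2}}{4} - 36}{2} = - \frac{\frac{3}{4} \cdot 9 - 36}{2} = - \frac{\frac{27}{4} - 36}{2} = \left(- \frac{1}{2}\right) \left(- \frac{117}{4}\right) = \frac{117}{8}$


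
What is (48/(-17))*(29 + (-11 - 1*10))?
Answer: -384/17 ≈ -22.588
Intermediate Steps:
(48/(-17))*(29 + (-11 - 1*10)) = (48*(-1/17))*(29 + (-11 - 10)) = -48*(29 - 21)/17 = -48/17*8 = -384/17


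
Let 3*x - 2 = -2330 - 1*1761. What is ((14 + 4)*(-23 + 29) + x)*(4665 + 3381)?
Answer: -10097730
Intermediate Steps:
x = -1363 (x = 2/3 + (-2330 - 1*1761)/3 = 2/3 + (-2330 - 1761)/3 = 2/3 + (1/3)*(-4091) = 2/3 - 4091/3 = -1363)
((14 + 4)*(-23 + 29) + x)*(4665 + 3381) = ((14 + 4)*(-23 + 29) - 1363)*(4665 + 3381) = (18*6 - 1363)*8046 = (108 - 1363)*8046 = -1255*8046 = -10097730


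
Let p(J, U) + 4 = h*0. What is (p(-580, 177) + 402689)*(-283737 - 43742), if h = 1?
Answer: -131870881115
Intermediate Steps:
p(J, U) = -4 (p(J, U) = -4 + 1*0 = -4 + 0 = -4)
(p(-580, 177) + 402689)*(-283737 - 43742) = (-4 + 402689)*(-283737 - 43742) = 402685*(-327479) = -131870881115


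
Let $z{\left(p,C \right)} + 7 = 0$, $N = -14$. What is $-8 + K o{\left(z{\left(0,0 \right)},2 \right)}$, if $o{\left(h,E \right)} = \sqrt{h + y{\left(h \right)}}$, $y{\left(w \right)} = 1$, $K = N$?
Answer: $-8 - 14 i \sqrt{6} \approx -8.0 - 34.293 i$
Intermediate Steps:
$z{\left(p,C \right)} = -7$ ($z{\left(p,C \right)} = -7 + 0 = -7$)
$K = -14$
$o{\left(h,E \right)} = \sqrt{1 + h}$ ($o{\left(h,E \right)} = \sqrt{h + 1} = \sqrt{1 + h}$)
$-8 + K o{\left(z{\left(0,0 \right)},2 \right)} = -8 - 14 \sqrt{1 - 7} = -8 - 14 \sqrt{-6} = -8 - 14 i \sqrt{6}$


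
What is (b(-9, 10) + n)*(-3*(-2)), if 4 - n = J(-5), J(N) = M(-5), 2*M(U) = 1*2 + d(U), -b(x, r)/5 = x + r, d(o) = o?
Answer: 3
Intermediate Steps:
b(x, r) = -5*r - 5*x (b(x, r) = -5*(x + r) = -5*(r + x) = -5*r - 5*x)
M(U) = 1 + U/2 (M(U) = (1*2 + U)/2 = (2 + U)/2 = 1 + U/2)
J(N) = -3/2 (J(N) = 1 + (½)*(-5) = 1 - 5/2 = -3/2)
n = 11/2 (n = 4 - 1*(-3/2) = 4 + 3/2 = 11/2 ≈ 5.5000)
(b(-9, 10) + n)*(-3*(-2)) = ((-5*10 - 5*(-9)) + 11/2)*(-3*(-2)) = ((-50 + 45) + 11/2)*6 = (-5 + 11/2)*6 = (½)*6 = 3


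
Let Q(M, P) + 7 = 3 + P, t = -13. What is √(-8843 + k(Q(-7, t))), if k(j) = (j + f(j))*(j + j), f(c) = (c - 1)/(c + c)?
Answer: I*√8283 ≈ 91.011*I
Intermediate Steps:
Q(M, P) = -4 + P (Q(M, P) = -7 + (3 + P) = -4 + P)
f(c) = (-1 + c)/(2*c) (f(c) = (-1 + c)/((2*c)) = (-1 + c)*(1/(2*c)) = (-1 + c)/(2*c))
k(j) = 2*j*(j + (-1 + j)/(2*j)) (k(j) = (j + (-1 + j)/(2*j))*(j + j) = (j + (-1 + j)/(2*j))*(2*j) = 2*j*(j + (-1 + j)/(2*j)))
√(-8843 + k(Q(-7, t))) = √(-8843 + (-1 + (-4 - 13) + 2*(-4 - 13)²)) = √(-8843 + (-1 - 17 + 2*(-17)²)) = √(-8843 + (-1 - 17 + 2*289)) = √(-8843 + (-1 - 17 + 578)) = √(-8843 + 560) = √(-8283) = I*√8283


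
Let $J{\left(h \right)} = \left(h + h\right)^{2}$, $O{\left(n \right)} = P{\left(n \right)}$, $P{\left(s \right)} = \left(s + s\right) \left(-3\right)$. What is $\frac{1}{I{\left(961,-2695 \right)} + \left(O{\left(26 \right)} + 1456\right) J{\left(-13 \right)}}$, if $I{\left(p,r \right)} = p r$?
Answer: $- \frac{1}{1711095} \approx -5.8442 \cdot 10^{-7}$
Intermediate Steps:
$P{\left(s \right)} = - 6 s$ ($P{\left(s \right)} = 2 s \left(-3\right) = - 6 s$)
$O{\left(n \right)} = - 6 n$
$J{\left(h \right)} = 4 h^{2}$ ($J{\left(h \right)} = \left(2 h\right)^{2} = 4 h^{2}$)
$\frac{1}{I{\left(961,-2695 \right)} + \left(O{\left(26 \right)} + 1456\right) J{\left(-13 \right)}} = \frac{1}{961 \left(-2695\right) + \left(\left(-6\right) 26 + 1456\right) 4 \left(-13\right)^{2}} = \frac{1}{-2589895 + \left(-156 + 1456\right) 4 \cdot 169} = \frac{1}{-2589895 + 1300 \cdot 676} = \frac{1}{-2589895 + 878800} = \frac{1}{-1711095} = - \frac{1}{1711095}$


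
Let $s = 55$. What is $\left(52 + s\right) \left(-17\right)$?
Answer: $-1819$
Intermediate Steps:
$\left(52 + s\right) \left(-17\right) = \left(52 + 55\right) \left(-17\right) = 107 \left(-17\right) = -1819$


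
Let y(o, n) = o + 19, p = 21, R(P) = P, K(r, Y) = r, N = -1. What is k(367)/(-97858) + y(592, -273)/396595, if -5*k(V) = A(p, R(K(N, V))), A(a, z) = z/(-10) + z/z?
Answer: 598784889/388099935100 ≈ 0.0015429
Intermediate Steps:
A(a, z) = 1 - z/10 (A(a, z) = z*(-⅒) + 1 = -z/10 + 1 = 1 - z/10)
k(V) = -11/50 (k(V) = -(1 - ⅒*(-1))/5 = -(1 + ⅒)/5 = -⅕*11/10 = -11/50)
y(o, n) = 19 + o
k(367)/(-97858) + y(592, -273)/396595 = -11/50/(-97858) + (19 + 592)/396595 = -11/50*(-1/97858) + 611*(1/396595) = 11/4892900 + 611/396595 = 598784889/388099935100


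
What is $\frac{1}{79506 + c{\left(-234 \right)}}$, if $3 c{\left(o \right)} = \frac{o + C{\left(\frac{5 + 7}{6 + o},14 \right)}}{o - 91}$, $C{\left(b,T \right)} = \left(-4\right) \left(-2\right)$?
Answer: $\frac{975}{77518576} \approx 1.2578 \cdot 10^{-5}$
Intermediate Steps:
$C{\left(b,T \right)} = 8$
$c{\left(o \right)} = \frac{8 + o}{3 \left(-91 + o\right)}$ ($c{\left(o \right)} = \frac{\left(o + 8\right) \frac{1}{o - 91}}{3} = \frac{\left(8 + o\right) \frac{1}{-91 + o}}{3} = \frac{\frac{1}{-91 + o} \left(8 + o\right)}{3} = \frac{8 + o}{3 \left(-91 + o\right)}$)
$\frac{1}{79506 + c{\left(-234 \right)}} = \frac{1}{79506 + \frac{8 - 234}{3 \left(-91 - 234\right)}} = \frac{1}{79506 + \frac{1}{3} \frac{1}{-325} \left(-226\right)} = \frac{1}{79506 + \frac{1}{3} \left(- \frac{1}{325}\right) \left(-226\right)} = \frac{1}{79506 + \frac{226}{975}} = \frac{1}{\frac{77518576}{975}} = \frac{975}{77518576}$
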